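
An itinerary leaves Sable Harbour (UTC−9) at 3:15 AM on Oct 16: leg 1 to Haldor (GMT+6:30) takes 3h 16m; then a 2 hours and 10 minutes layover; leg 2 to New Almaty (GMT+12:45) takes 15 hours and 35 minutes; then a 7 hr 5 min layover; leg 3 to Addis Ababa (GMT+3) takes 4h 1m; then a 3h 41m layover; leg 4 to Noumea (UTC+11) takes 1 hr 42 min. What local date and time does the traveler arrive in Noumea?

12:45 PM on October 18

Convert departure to UTC: 3:15 AM + 9:00 = 12:15 PM UTC on Oct 16.
Add 3 hours 16 minutes leg 1 → 3:31 PM UTC.
Add 2 hours 10 minutes layover in Haldor → 5:41 PM UTC.
Add 15 hours 35 minutes leg 2 → 9:16 AM UTC (Oct 17).
Add 7 hours 5 minutes layover in New Almaty → 4:21 PM UTC.
Add 4 hours and 1 minute leg 3 → 8:22 PM UTC.
Add 3 hours 41 minutes layover in Addis Ababa → 12:03 AM UTC (Oct 18).
Add 1 hour and 42 minutes leg 4 → 1:45 AM UTC.
Noumea is UTC+11:00, so local arrival = 1:45 AM + 11:00 = 12:45 PM on Oct 18.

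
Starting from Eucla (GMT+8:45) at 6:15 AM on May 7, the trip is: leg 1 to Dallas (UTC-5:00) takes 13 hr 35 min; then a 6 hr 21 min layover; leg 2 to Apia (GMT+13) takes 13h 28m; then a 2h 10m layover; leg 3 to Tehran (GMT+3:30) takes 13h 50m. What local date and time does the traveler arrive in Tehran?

2:24 AM on May 9

Convert departure to UTC: 6:15 AM − 8:45 = 9:30 PM UTC on May 6.
Add 13 hours 35 minutes leg 1 → 11:05 AM UTC (May 7).
Add 6 hours 21 minutes layover in Dallas → 5:26 PM UTC.
Add 13 hours 28 minutes leg 2 → 6:54 AM UTC (May 8).
Add 2 hours and 10 minutes layover in Apia → 9:04 AM UTC.
Add 13 hours and 50 minutes leg 3 → 10:54 PM UTC.
Tehran is UTC+3:30, so local arrival = 10:54 PM + 3:30 = 2:24 AM on May 9.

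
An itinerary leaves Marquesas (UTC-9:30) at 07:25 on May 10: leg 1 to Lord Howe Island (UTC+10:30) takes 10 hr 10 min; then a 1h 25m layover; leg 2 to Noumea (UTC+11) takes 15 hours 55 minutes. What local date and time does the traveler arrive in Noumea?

07:25 on May 12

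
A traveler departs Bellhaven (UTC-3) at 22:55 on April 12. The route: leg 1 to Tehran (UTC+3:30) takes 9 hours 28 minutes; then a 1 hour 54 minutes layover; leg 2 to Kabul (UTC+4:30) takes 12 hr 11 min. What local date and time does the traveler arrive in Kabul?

05:58 on April 14

Convert departure to UTC: 22:55 + 3:00 = 01:55 UTC on Apr 13.
Add 9 hours 28 minutes leg 1 → 11:23 UTC.
Add 1 hour and 54 minutes layover in Tehran → 13:17 UTC.
Add 12 hours and 11 minutes leg 2 → 01:28 UTC (Apr 14).
Kabul is UTC+4:30, so local arrival = 01:28 + 4:30 = 05:58 on Apr 14.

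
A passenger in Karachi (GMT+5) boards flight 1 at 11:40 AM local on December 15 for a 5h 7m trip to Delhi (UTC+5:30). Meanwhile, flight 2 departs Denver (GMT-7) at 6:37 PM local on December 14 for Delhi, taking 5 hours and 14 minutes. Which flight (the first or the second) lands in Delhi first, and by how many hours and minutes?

the second, by 4 hours 56 minutes

Flight 1 in UTC: 11:40 AM − 5:00 = 6:40 AM on Dec 15.
+5 hours 7 minutes → arrive 11:47 AM UTC on Dec 15.
Flight 2 in UTC: 6:37 PM + 7:00 = 1:37 AM on Dec 15.
+5 hours 14 minutes → arrive 6:51 AM UTC on Dec 15.
Flight 2 lands earlier by 4 hours 56 minutes.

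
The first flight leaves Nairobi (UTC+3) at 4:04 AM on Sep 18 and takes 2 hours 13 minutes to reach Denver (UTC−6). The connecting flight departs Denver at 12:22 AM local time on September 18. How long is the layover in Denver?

3 hours 5 minutes

Convert departure to UTC: 4:04 AM − 3:00 = 1:04 AM UTC on Sep 18.
Add 2 hours 13 minutes flight time → 3:17 AM UTC.
Denver is UTC−6:00, so local arrival = 3:17 AM − 6:00 = 9:17 PM on Sep 17.
Layover = 12:22 AM − 9:17 PM (+1 day) = 3 hours 5 minutes.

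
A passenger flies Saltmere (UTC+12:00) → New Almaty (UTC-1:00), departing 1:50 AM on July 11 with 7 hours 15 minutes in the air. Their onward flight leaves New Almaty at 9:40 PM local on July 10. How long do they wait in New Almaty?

Convert departure to UTC: 1:50 AM − 12:00 = 1:50 PM UTC on Jul 10.
Add 7 hours and 15 minutes flight time → 9:05 PM UTC.
New Almaty is UTC−1:00, so local arrival = 9:05 PM − 1:00 = 8:05 PM on Jul 10.
Layover = 9:40 PM − 8:05 PM = 1 hour 35 minutes.

1 hour 35 minutes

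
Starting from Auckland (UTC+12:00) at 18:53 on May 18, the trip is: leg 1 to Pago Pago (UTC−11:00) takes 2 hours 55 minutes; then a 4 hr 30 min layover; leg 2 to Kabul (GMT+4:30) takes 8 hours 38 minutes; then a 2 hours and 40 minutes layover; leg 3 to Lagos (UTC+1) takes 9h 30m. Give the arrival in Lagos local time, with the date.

Convert departure to UTC: 18:53 − 12:00 = 06:53 UTC on May 18.
Add 2 hours and 55 minutes leg 1 → 09:48 UTC.
Add 4 hours and 30 minutes layover in Pago Pago → 14:18 UTC.
Add 8 hours and 38 minutes leg 2 → 22:56 UTC.
Add 2 hours and 40 minutes layover in Kabul → 01:36 UTC (May 19).
Add 9 hours and 30 minutes leg 3 → 11:06 UTC.
Lagos is UTC+1:00, so local arrival = 11:06 + 1:00 = 12:06 on May 19.

12:06 on May 19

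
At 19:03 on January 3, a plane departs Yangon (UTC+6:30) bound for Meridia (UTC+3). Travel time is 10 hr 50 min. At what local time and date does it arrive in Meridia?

02:23 on January 4

Meridia is 3:30 behind Yangon.
After 10 hours and 50 minutes it is 05:53 (Jan 4) in Yangon.
Shift by the zone difference: 05:53 − 3:30 = 02:23 on Jan 4 in Meridia.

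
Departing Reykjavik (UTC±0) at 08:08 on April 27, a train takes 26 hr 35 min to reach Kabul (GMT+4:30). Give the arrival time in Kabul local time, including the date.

Kabul is 4:30 ahead of Reykjavik.
After 26 hours 35 minutes it is 10:43 (Apr 28) in Reykjavik.
Shift by the zone difference: 10:43 + 4:30 = 15:13 on Apr 28 in Kabul.

15:13 on April 28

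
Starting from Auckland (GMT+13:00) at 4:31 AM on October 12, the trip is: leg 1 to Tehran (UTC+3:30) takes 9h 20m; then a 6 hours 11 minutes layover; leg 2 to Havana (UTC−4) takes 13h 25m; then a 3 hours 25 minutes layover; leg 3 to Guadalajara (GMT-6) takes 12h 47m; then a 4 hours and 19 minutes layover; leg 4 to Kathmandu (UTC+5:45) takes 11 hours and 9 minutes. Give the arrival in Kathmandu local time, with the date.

Convert departure to UTC: 4:31 AM − 13:00 = 3:31 PM UTC on Oct 11.
Add 9 hours 20 minutes leg 1 → 12:51 AM UTC (Oct 12).
Add 6 hours 11 minutes layover in Tehran → 7:02 AM UTC.
Add 13 hours 25 minutes leg 2 → 8:27 PM UTC.
Add 3 hours 25 minutes layover in Havana → 11:52 PM UTC.
Add 12 hours and 47 minutes leg 3 → 12:39 PM UTC (Oct 13).
Add 4 hours 19 minutes layover in Guadalajara → 4:58 PM UTC.
Add 11 hours and 9 minutes leg 4 → 4:07 AM UTC (Oct 14).
Kathmandu is UTC+5:45, so local arrival = 4:07 AM + 5:45 = 9:52 AM on Oct 14.

9:52 AM on October 14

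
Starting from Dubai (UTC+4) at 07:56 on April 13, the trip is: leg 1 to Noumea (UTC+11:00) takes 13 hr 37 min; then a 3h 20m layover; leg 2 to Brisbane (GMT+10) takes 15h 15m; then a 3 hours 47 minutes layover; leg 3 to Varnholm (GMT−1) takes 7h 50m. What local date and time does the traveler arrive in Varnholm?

22:45 on Apr 14

Convert departure to UTC: 07:56 − 4:00 = 03:56 UTC on Apr 13.
Add 13 hours and 37 minutes leg 1 → 17:33 UTC.
Add 3 hours 20 minutes layover in Noumea → 20:53 UTC.
Add 15 hours 15 minutes leg 2 → 12:08 UTC (Apr 14).
Add 3 hours and 47 minutes layover in Brisbane → 15:55 UTC.
Add 7 hours 50 minutes leg 3 → 23:45 UTC.
Varnholm is UTC−1:00, so local arrival = 23:45 − 1:00 = 22:45 on Apr 14.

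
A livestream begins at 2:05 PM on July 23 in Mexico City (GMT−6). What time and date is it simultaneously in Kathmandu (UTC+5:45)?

In UTC: 2:05 PM + 6:00 = 8:05 PM on Jul 23.
Kathmandu is UTC+5:45: 8:05 PM + 5:45 = 1:50 AM on Jul 24.

1:50 AM on July 24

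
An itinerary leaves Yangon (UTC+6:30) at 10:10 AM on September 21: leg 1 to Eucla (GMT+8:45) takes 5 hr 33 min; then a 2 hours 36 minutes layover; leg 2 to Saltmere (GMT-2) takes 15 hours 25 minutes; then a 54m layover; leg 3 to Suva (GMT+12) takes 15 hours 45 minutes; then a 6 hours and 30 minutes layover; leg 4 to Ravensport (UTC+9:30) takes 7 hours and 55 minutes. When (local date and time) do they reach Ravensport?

Convert departure to UTC: 10:10 AM − 6:30 = 3:40 AM UTC on Sep 21.
Add 5 hours and 33 minutes leg 1 → 9:13 AM UTC.
Add 2 hours and 36 minutes layover in Eucla → 11:49 AM UTC.
Add 15 hours and 25 minutes leg 2 → 3:14 AM UTC (Sep 22).
Add 54 minutes layover in Saltmere → 4:08 AM UTC.
Add 15 hours 45 minutes leg 3 → 7:53 PM UTC.
Add 6 hours 30 minutes layover in Suva → 2:23 AM UTC (Sep 23).
Add 7 hours and 55 minutes leg 4 → 10:18 AM UTC.
Ravensport is UTC+9:30, so local arrival = 10:18 AM + 9:30 = 7:48 PM on Sep 23.

7:48 PM on Sep 23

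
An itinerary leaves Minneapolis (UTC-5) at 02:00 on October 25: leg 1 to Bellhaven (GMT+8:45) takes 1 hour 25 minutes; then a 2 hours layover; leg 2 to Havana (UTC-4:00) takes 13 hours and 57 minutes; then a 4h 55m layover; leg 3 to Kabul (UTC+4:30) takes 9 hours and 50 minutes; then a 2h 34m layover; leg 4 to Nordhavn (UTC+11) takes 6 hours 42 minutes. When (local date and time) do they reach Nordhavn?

11:23 on Oct 27

Convert departure to UTC: 02:00 + 5:00 = 07:00 UTC on Oct 25.
Add 1 hour 25 minutes leg 1 → 08:25 UTC.
Add 2 hours layover in Bellhaven → 10:25 UTC.
Add 13 hours 57 minutes leg 2 → 00:22 UTC (Oct 26).
Add 4 hours and 55 minutes layover in Havana → 05:17 UTC.
Add 9 hours 50 minutes leg 3 → 15:07 UTC.
Add 2 hours and 34 minutes layover in Kabul → 17:41 UTC.
Add 6 hours and 42 minutes leg 4 → 00:23 UTC (Oct 27).
Nordhavn is UTC+11:00, so local arrival = 00:23 + 11:00 = 11:23 on Oct 27.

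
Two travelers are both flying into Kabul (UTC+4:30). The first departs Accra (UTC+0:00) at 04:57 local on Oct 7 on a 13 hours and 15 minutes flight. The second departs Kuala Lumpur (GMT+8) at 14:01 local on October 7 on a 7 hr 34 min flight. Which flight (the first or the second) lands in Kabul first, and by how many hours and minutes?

the second, by 4 hours 37 minutes

Flight 1 departs at 04:57 UTC (Oct 7).
+13 hours and 15 minutes → arrive 18:12 UTC on Oct 7.
Flight 2 in UTC: 14:01 − 8:00 = 06:01 on Oct 7.
+7 hours and 34 minutes → arrive 13:35 UTC on Oct 7.
Flight 2 lands earlier by 4 hours 37 minutes.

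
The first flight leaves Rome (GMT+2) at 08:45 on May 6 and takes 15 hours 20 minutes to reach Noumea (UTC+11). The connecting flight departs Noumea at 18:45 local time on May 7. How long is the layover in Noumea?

Convert departure to UTC: 08:45 − 2:00 = 06:45 UTC on May 6.
Add 15 hours 20 minutes flight time → 22:05 UTC.
Noumea is UTC+11:00, so local arrival = 22:05 + 11:00 = 09:05 on May 7.
Layover = 18:45 − 09:05 = 9 hours 40 minutes.

9 hours 40 minutes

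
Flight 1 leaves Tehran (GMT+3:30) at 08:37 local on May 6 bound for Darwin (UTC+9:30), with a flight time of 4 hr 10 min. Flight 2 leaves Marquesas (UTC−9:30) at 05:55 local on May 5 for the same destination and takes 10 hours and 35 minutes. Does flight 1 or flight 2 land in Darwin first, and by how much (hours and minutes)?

the second, by 7 hours 17 minutes

Flight 1 in UTC: 08:37 − 3:30 = 05:07 on May 6.
+4 hours 10 minutes → arrive 09:17 UTC on May 6.
Flight 2 in UTC: 05:55 + 9:30 = 15:25 on May 5.
+10 hours 35 minutes → arrive 02:00 UTC on May 6.
Flight 2 lands earlier by 7 hours 17 minutes.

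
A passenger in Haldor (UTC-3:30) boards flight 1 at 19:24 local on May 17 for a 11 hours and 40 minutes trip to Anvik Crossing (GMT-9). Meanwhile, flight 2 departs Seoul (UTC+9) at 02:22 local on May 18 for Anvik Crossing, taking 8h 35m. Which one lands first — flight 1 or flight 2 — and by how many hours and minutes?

Flight 1 in UTC: 19:24 + 3:30 = 22:54 on May 17.
+11 hours and 40 minutes → arrive 10:34 UTC on May 18.
Flight 2 in UTC: 02:22 − 9:00 = 17:22 on May 17.
+8 hours 35 minutes → arrive 01:57 UTC on May 18.
Flight 2 lands earlier by 8 hours 37 minutes.

the second, by 8 hours 37 minutes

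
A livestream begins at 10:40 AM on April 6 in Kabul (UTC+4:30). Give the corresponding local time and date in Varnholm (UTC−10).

8:10 PM on April 5

In UTC: 10:40 AM − 4:30 = 6:10 AM on Apr 6.
Varnholm is UTC−10:00: 6:10 AM − 10:00 = 8:10 PM on Apr 5.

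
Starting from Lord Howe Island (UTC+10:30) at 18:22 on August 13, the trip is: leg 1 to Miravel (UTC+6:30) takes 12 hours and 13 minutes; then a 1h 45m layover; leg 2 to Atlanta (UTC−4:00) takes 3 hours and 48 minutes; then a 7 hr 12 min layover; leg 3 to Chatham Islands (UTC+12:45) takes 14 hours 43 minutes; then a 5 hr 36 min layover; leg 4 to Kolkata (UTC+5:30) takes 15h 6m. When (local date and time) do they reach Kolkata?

01:45 on August 16

Convert departure to UTC: 18:22 − 10:30 = 07:52 UTC on Aug 13.
Add 12 hours and 13 minutes leg 1 → 20:05 UTC.
Add 1 hour 45 minutes layover in Miravel → 21:50 UTC.
Add 3 hours and 48 minutes leg 2 → 01:38 UTC (Aug 14).
Add 7 hours and 12 minutes layover in Atlanta → 08:50 UTC.
Add 14 hours and 43 minutes leg 3 → 23:33 UTC.
Add 5 hours 36 minutes layover in Chatham Islands → 05:09 UTC (Aug 15).
Add 15 hours and 6 minutes leg 4 → 20:15 UTC.
Kolkata is UTC+5:30, so local arrival = 20:15 + 5:30 = 01:45 on Aug 16.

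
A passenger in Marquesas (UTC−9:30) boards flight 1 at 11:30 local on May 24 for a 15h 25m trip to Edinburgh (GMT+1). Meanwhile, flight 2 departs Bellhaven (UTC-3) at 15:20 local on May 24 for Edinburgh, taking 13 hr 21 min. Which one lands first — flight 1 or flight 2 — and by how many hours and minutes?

Flight 1 in UTC: 11:30 + 9:30 = 21:00 on May 24.
+15 hours and 25 minutes → arrive 12:25 UTC on May 25.
Flight 2 in UTC: 15:20 + 3:00 = 18:20 on May 24.
+13 hours 21 minutes → arrive 07:41 UTC on May 25.
Flight 2 lands earlier by 4 hours 44 minutes.

the second, by 4 hours 44 minutes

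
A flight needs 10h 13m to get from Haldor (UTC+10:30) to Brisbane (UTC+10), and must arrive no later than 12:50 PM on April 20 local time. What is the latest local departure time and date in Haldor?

Target arrival in UTC: 12:50 PM − 10:00 = 2:50 AM on Apr 20.
Subtract 10 hours 13 minutes → departure 4:37 PM UTC on Apr 19.
Haldor is UTC+10:30: 4:37 PM + 10:30 = 3:07 AM on Apr 20.

3:07 AM on April 20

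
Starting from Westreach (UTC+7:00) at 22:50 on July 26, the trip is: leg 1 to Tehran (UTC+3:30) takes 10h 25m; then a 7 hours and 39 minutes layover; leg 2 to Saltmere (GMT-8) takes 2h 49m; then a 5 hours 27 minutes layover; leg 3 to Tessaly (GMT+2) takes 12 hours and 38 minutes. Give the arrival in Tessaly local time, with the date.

Convert departure to UTC: 22:50 − 7:00 = 15:50 UTC on Jul 26.
Add 10 hours 25 minutes leg 1 → 02:15 UTC (Jul 27).
Add 7 hours 39 minutes layover in Tehran → 09:54 UTC.
Add 2 hours and 49 minutes leg 2 → 12:43 UTC.
Add 5 hours and 27 minutes layover in Saltmere → 18:10 UTC.
Add 12 hours 38 minutes leg 3 → 06:48 UTC (Jul 28).
Tessaly is UTC+2:00, so local arrival = 06:48 + 2:00 = 08:48 on Jul 28.

08:48 on Jul 28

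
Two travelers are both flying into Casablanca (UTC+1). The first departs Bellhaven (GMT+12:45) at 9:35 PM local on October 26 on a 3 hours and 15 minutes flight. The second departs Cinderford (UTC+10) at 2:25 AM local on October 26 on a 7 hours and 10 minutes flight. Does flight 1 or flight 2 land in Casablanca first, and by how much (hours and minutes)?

Flight 1 in UTC: 9:35 PM − 12:45 = 8:50 AM on Oct 26.
+3 hours and 15 minutes → arrive 12:05 PM UTC on Oct 26.
Flight 2 in UTC: 2:25 AM − 10:00 = 4:25 PM on Oct 25.
+7 hours 10 minutes → arrive 11:35 PM UTC on Oct 25.
Flight 2 lands earlier by 12 hours 30 minutes.

the second, by 12 hours 30 minutes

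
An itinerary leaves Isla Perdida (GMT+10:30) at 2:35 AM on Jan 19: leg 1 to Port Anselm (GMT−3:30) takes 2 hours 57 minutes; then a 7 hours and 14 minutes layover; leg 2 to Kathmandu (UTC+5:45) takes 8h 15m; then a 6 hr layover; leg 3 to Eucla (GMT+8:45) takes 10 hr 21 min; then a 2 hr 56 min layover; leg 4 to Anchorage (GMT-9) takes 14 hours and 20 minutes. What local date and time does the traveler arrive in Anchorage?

11:08 AM on Jan 20

Convert departure to UTC: 2:35 AM − 10:30 = 4:05 PM UTC on Jan 18.
Add 2 hours 57 minutes leg 1 → 7:02 PM UTC.
Add 7 hours 14 minutes layover in Port Anselm → 2:16 AM UTC (Jan 19).
Add 8 hours and 15 minutes leg 2 → 10:31 AM UTC.
Add 6 hours layover in Kathmandu → 4:31 PM UTC.
Add 10 hours and 21 minutes leg 3 → 2:52 AM UTC (Jan 20).
Add 2 hours and 56 minutes layover in Eucla → 5:48 AM UTC.
Add 14 hours 20 minutes leg 4 → 8:08 PM UTC.
Anchorage is UTC−9:00, so local arrival = 8:08 PM − 9:00 = 11:08 AM on Jan 20.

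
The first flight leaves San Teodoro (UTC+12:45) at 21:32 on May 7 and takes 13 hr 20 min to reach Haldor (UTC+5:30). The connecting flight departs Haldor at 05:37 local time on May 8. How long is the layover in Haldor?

2 hours

Convert departure to UTC: 21:32 − 12:45 = 08:47 UTC on May 7.
Add 13 hours and 20 minutes flight time → 22:07 UTC.
Haldor is UTC+5:30, so local arrival = 22:07 + 5:30 = 03:37 on May 8.
Layover = 05:37 − 03:37 = 2 hours.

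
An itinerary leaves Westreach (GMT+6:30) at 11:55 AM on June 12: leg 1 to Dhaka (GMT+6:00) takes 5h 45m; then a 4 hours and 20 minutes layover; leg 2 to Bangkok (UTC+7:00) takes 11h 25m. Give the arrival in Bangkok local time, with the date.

Convert departure to UTC: 11:55 AM − 6:30 = 5:25 AM UTC on Jun 12.
Add 5 hours and 45 minutes leg 1 → 11:10 AM UTC.
Add 4 hours and 20 minutes layover in Dhaka → 3:30 PM UTC.
Add 11 hours and 25 minutes leg 2 → 2:55 AM UTC (Jun 13).
Bangkok is UTC+7:00, so local arrival = 2:55 AM + 7:00 = 9:55 AM on Jun 13.

9:55 AM on June 13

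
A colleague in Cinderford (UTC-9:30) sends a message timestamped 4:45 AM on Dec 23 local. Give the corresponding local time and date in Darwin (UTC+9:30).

Darwin is 19:00 ahead of Cinderford.
Shift by the zone difference: 4:45 AM + 19:00 = 11:45 PM on Dec 23 in Darwin.

11:45 PM on Dec 23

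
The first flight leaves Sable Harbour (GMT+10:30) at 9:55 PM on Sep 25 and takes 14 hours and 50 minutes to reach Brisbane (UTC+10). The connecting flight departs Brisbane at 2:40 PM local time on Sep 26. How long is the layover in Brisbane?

Convert departure to UTC: 9:55 PM − 10:30 = 11:25 AM UTC on Sep 25.
Add 14 hours and 50 minutes flight time → 2:15 AM UTC (Sep 26).
Brisbane is UTC+10:00, so local arrival = 2:15 AM + 10:00 = 12:15 PM on Sep 26.
Layover = 2:40 PM − 12:15 PM = 2 hours 25 minutes.

2 hours 25 minutes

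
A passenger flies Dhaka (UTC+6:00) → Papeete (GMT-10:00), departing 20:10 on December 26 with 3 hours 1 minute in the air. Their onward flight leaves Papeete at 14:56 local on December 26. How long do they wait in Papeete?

Convert departure to UTC: 20:10 − 6:00 = 14:10 UTC on Dec 26.
Add 3 hours 1 minute flight time → 17:11 UTC.
Papeete is UTC−10:00, so local arrival = 17:11 − 10:00 = 07:11 on Dec 26.
Layover = 14:56 − 07:11 = 7 hours 45 minutes.

7 hours 45 minutes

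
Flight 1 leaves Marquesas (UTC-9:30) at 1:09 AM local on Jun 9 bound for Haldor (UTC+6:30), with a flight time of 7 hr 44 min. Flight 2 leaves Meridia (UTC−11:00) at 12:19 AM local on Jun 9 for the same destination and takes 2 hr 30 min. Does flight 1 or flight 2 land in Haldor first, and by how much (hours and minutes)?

Flight 1 in UTC: 1:09 AM + 9:30 = 10:39 AM on Jun 9.
+7 hours 44 minutes → arrive 6:23 PM UTC on Jun 9.
Flight 2 in UTC: 12:19 AM + 11:00 = 11:19 AM on Jun 9.
+2 hours and 30 minutes → arrive 1:49 PM UTC on Jun 9.
Flight 2 lands earlier by 4 hours 34 minutes.

the second, by 4 hours 34 minutes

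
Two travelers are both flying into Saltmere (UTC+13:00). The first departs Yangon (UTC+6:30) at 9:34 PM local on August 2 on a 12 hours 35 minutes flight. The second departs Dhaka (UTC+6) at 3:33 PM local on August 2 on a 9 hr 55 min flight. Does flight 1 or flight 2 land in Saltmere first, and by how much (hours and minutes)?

the second, by 8 hours 11 minutes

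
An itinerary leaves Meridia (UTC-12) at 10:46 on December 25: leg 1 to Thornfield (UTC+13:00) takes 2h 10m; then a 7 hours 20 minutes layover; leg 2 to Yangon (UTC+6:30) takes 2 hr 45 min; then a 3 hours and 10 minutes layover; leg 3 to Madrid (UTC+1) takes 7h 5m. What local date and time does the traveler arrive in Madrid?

Convert departure to UTC: 10:46 + 12:00 = 22:46 UTC on Dec 25.
Add 2 hours 10 minutes leg 1 → 00:56 UTC (Dec 26).
Add 7 hours and 20 minutes layover in Thornfield → 08:16 UTC.
Add 2 hours 45 minutes leg 2 → 11:01 UTC.
Add 3 hours 10 minutes layover in Yangon → 14:11 UTC.
Add 7 hours and 5 minutes leg 3 → 21:16 UTC.
Madrid is UTC+1:00, so local arrival = 21:16 + 1:00 = 22:16 on Dec 26.

22:16 on Dec 26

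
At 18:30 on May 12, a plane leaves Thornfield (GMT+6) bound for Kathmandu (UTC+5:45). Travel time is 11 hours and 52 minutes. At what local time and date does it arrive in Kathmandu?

06:07 on May 13

Convert departure to UTC: 18:30 − 6:00 = 12:30 UTC on May 12.
Add 11 hours and 52 minutes travel time → 00:22 UTC (May 13).
Kathmandu is UTC+5:45, so local arrival = 00:22 + 5:45 = 06:07 on May 13.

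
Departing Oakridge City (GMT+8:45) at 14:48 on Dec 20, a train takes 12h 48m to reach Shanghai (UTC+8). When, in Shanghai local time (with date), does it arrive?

02:51 on December 21

Convert departure to UTC: 14:48 − 8:45 = 06:03 UTC on Dec 20.
Add 12 hours 48 minutes travel time → 18:51 UTC.
Shanghai is UTC+8:00, so local arrival = 18:51 + 8:00 = 02:51 on Dec 21.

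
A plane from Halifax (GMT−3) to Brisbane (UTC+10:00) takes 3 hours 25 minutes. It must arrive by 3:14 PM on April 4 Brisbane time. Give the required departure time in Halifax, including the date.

Target arrival in UTC: 3:14 PM − 10:00 = 5:14 AM on Apr 4.
Subtract 3 hours 25 minutes → departure 1:49 AM UTC on Apr 4.
Halifax is UTC−3:00: 1:49 AM − 3:00 = 10:49 PM on Apr 3.

10:49 PM on April 3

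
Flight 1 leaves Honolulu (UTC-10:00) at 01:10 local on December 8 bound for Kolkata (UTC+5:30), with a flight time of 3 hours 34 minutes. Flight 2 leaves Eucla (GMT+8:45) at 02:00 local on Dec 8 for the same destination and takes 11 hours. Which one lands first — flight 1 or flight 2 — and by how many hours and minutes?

the second, by 10 hours 29 minutes

Flight 1 in UTC: 01:10 + 10:00 = 11:10 on Dec 8.
+3 hours and 34 minutes → arrive 14:44 UTC on Dec 8.
Flight 2 in UTC: 02:00 − 8:45 = 17:15 on Dec 7.
+11 hours → arrive 04:15 UTC on Dec 8.
Flight 2 lands earlier by 10 hours 29 minutes.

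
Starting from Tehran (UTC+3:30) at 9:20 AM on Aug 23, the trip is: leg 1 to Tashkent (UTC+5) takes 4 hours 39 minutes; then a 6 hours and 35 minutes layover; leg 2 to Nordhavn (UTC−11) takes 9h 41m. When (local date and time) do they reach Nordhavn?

3:45 PM on August 23

Convert departure to UTC: 9:20 AM − 3:30 = 5:50 AM UTC on Aug 23.
Add 4 hours and 39 minutes leg 1 → 10:29 AM UTC.
Add 6 hours 35 minutes layover in Tashkent → 5:04 PM UTC.
Add 9 hours and 41 minutes leg 2 → 2:45 AM UTC (Aug 24).
Nordhavn is UTC−11:00, so local arrival = 2:45 AM − 11:00 = 3:45 PM on Aug 23.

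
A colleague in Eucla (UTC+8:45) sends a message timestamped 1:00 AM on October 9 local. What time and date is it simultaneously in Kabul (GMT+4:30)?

8:45 PM on October 8

Kabul is 4:15 behind Eucla.
Shift by the zone difference: 1:00 AM − 4:15 = 8:45 PM on Oct 8 in Kabul.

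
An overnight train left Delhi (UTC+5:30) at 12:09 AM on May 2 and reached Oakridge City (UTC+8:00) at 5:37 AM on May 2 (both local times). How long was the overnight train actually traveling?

Departure in UTC: 12:09 AM − 5:30 = 6:39 PM on May 1.
Arrival in UTC: 5:37 AM − 8:00 = 9:37 PM on May 1.
Elapsed = 9:37 PM − 6:39 PM = 2 hours 58 minutes.

2 hours 58 minutes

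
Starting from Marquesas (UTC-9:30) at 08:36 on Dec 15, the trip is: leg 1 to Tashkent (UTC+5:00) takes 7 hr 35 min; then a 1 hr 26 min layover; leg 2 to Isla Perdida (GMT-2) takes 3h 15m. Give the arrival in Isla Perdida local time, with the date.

04:22 on December 16

Convert departure to UTC: 08:36 + 9:30 = 18:06 UTC on Dec 15.
Add 7 hours 35 minutes leg 1 → 01:41 UTC (Dec 16).
Add 1 hour 26 minutes layover in Tashkent → 03:07 UTC.
Add 3 hours 15 minutes leg 2 → 06:22 UTC.
Isla Perdida is UTC−2:00, so local arrival = 06:22 − 2:00 = 04:22 on Dec 16.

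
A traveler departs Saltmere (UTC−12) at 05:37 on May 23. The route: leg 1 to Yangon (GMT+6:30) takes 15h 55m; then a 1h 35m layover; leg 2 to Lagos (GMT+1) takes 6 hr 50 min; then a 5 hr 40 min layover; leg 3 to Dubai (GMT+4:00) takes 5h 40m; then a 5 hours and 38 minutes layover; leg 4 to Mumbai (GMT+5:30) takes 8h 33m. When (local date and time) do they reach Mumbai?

Convert departure to UTC: 05:37 + 12:00 = 17:37 UTC on May 23.
Add 15 hours and 55 minutes leg 1 → 09:32 UTC (May 24).
Add 1 hour and 35 minutes layover in Yangon → 11:07 UTC.
Add 6 hours 50 minutes leg 2 → 17:57 UTC.
Add 5 hours 40 minutes layover in Lagos → 23:37 UTC.
Add 5 hours and 40 minutes leg 3 → 05:17 UTC (May 25).
Add 5 hours and 38 minutes layover in Dubai → 10:55 UTC.
Add 8 hours and 33 minutes leg 4 → 19:28 UTC.
Mumbai is UTC+5:30, so local arrival = 19:28 + 5:30 = 00:58 on May 26.

00:58 on May 26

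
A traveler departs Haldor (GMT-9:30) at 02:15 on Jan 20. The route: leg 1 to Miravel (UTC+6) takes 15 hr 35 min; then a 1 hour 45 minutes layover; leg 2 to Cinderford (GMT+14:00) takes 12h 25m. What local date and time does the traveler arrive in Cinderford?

07:30 on Jan 22

Convert departure to UTC: 02:15 + 9:30 = 11:45 UTC on Jan 20.
Add 15 hours 35 minutes leg 1 → 03:20 UTC (Jan 21).
Add 1 hour 45 minutes layover in Miravel → 05:05 UTC.
Add 12 hours 25 minutes leg 2 → 17:30 UTC.
Cinderford is UTC+14:00, so local arrival = 17:30 + 14:00 = 07:30 on Jan 22.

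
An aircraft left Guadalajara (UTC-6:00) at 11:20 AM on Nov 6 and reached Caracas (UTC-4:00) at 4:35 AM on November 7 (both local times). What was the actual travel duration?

Caracas is 2:00 ahead of Guadalajara.
Clock-face elapsed time (ignoring zones) is 17 hours 15 minutes.
Actual elapsed = 17 hours 15 minutes − 2:00 = 15 hours 15 minutes.

15 hours 15 minutes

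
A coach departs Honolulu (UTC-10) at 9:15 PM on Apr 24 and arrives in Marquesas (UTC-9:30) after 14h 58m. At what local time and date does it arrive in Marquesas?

Convert departure to UTC: 9:15 PM + 10:00 = 7:15 AM UTC on Apr 25.
Add 14 hours 58 minutes travel time → 10:13 PM UTC.
Marquesas is UTC−9:30, so local arrival = 10:13 PM − 9:30 = 12:43 PM on Apr 25.

12:43 PM on April 25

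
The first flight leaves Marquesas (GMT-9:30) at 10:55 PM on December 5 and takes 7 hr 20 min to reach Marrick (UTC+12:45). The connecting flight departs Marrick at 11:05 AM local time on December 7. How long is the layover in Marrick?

6 hours 35 minutes

Convert departure to UTC: 10:55 PM + 9:30 = 8:25 AM UTC on Dec 6.
Add 7 hours and 20 minutes flight time → 3:45 PM UTC.
Marrick is UTC+12:45, so local arrival = 3:45 PM + 12:45 = 4:30 AM on Dec 7.
Layover = 11:05 AM − 4:30 AM = 6 hours 35 minutes.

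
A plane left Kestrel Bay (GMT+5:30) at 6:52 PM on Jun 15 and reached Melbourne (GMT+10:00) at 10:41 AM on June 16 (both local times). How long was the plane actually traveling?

Departure in UTC: 6:52 PM − 5:30 = 1:22 PM on Jun 15.
Arrival in UTC: 10:41 AM − 10:00 = 12:41 AM on Jun 16.
Elapsed = 12:41 AM − 1:22 PM (+1 day) = 11 hours 19 minutes.

11 hours 19 minutes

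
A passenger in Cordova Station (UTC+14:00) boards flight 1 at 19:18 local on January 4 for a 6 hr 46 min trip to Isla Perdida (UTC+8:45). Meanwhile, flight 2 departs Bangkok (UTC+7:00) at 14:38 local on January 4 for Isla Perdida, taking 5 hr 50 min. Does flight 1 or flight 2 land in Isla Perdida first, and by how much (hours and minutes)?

Flight 1 in UTC: 19:18 − 14:00 = 05:18 on Jan 4.
+6 hours 46 minutes → arrive 12:04 UTC on Jan 4.
Flight 2 in UTC: 14:38 − 7:00 = 07:38 on Jan 4.
+5 hours and 50 minutes → arrive 13:28 UTC on Jan 4.
Flight 1 lands earlier by 1 hour 24 minutes.

the first, by 1 hour 24 minutes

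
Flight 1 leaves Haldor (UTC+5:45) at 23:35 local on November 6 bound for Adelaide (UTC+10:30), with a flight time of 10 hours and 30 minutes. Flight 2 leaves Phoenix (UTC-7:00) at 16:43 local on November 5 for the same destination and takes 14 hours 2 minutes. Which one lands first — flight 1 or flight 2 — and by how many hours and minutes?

the second, by 14 hours 35 minutes

Flight 1 in UTC: 23:35 − 5:45 = 17:50 on Nov 6.
+10 hours and 30 minutes → arrive 04:20 UTC on Nov 7.
Flight 2 in UTC: 16:43 + 7:00 = 23:43 on Nov 5.
+14 hours and 2 minutes → arrive 13:45 UTC on Nov 6.
Flight 2 lands earlier by 14 hours 35 minutes.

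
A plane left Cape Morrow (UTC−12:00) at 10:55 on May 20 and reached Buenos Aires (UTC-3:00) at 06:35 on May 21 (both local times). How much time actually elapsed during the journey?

10 hours 40 minutes

Buenos Aires is 9:00 ahead of Cape Morrow.
Clock-face elapsed time (ignoring zones) is 19 hours 40 minutes.
Actual elapsed = 19 hours 40 minutes − 9:00 = 10 hours 40 minutes.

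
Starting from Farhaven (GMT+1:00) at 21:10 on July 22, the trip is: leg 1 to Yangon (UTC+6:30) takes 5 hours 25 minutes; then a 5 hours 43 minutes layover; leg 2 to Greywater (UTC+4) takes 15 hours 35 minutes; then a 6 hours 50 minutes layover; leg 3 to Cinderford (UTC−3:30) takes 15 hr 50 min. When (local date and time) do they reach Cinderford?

Convert departure to UTC: 21:10 − 1:00 = 20:10 UTC on Jul 22.
Add 5 hours 25 minutes leg 1 → 01:35 UTC (Jul 23).
Add 5 hours 43 minutes layover in Yangon → 07:18 UTC.
Add 15 hours and 35 minutes leg 2 → 22:53 UTC.
Add 6 hours 50 minutes layover in Greywater → 05:43 UTC (Jul 24).
Add 15 hours and 50 minutes leg 3 → 21:33 UTC.
Cinderford is UTC−3:30, so local arrival = 21:33 − 3:30 = 18:03 on Jul 24.

18:03 on Jul 24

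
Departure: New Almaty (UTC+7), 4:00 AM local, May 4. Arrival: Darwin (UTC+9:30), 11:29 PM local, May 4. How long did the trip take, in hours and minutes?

Departure in UTC: 4:00 AM − 7:00 = 9:00 PM on May 3.
Arrival in UTC: 11:29 PM − 9:30 = 1:59 PM on May 4.
Elapsed = 1:59 PM − 9:00 PM (+1 day) = 16 hours 59 minutes.

16 hours 59 minutes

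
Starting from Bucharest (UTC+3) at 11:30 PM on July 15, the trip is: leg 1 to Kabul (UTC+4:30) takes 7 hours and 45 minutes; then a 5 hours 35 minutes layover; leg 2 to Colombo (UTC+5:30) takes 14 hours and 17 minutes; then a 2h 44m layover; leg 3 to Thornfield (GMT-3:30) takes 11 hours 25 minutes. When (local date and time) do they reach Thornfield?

Convert departure to UTC: 11:30 PM − 3:00 = 8:30 PM UTC on Jul 15.
Add 7 hours and 45 minutes leg 1 → 4:15 AM UTC (Jul 16).
Add 5 hours 35 minutes layover in Kabul → 9:50 AM UTC.
Add 14 hours 17 minutes leg 2 → 12:07 AM UTC (Jul 17).
Add 2 hours 44 minutes layover in Colombo → 2:51 AM UTC.
Add 11 hours and 25 minutes leg 3 → 2:16 PM UTC.
Thornfield is UTC−3:30, so local arrival = 2:16 PM − 3:30 = 10:46 AM on Jul 17.

10:46 AM on Jul 17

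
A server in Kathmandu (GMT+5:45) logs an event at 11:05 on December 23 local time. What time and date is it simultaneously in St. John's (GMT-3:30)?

01:50 on December 23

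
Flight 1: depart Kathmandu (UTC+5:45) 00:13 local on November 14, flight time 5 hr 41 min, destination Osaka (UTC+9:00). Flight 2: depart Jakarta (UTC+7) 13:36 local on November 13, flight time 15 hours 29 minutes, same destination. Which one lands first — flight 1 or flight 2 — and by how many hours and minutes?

the second, by 2 hours 4 minutes

Flight 1 in UTC: 00:13 − 5:45 = 18:28 on Nov 13.
+5 hours and 41 minutes → arrive 00:09 UTC on Nov 14.
Flight 2 in UTC: 13:36 − 7:00 = 06:36 on Nov 13.
+15 hours and 29 minutes → arrive 22:05 UTC on Nov 13.
Flight 2 lands earlier by 2 hours 4 minutes.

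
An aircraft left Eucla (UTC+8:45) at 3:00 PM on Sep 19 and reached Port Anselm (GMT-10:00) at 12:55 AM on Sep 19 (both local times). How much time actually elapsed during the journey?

4 hours 40 minutes

Departure in UTC: 3:00 PM − 8:45 = 6:15 AM on Sep 19.
Arrival in UTC: 12:55 AM + 10:00 = 10:55 AM on Sep 19.
Elapsed = 10:55 AM − 6:15 AM = 4 hours 40 minutes.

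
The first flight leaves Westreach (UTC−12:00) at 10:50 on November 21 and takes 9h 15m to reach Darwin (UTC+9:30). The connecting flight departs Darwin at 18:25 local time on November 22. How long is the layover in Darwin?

Convert departure to UTC: 10:50 + 12:00 = 22:50 UTC on Nov 21.
Add 9 hours and 15 minutes flight time → 08:05 UTC (Nov 22).
Darwin is UTC+9:30, so local arrival = 08:05 + 9:30 = 17:35 on Nov 22.
Layover = 18:25 − 17:35 = 50 minutes.

50 minutes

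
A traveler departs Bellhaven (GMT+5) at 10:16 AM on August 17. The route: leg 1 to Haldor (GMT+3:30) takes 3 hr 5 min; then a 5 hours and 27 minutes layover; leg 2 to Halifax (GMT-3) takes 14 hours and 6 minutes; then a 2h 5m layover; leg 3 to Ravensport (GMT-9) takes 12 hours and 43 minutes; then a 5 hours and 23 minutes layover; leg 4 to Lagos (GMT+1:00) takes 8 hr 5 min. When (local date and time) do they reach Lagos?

9:10 AM on August 19

Convert departure to UTC: 10:16 AM − 5:00 = 5:16 AM UTC on Aug 17.
Add 3 hours 5 minutes leg 1 → 8:21 AM UTC.
Add 5 hours 27 minutes layover in Haldor → 1:48 PM UTC.
Add 14 hours and 6 minutes leg 2 → 3:54 AM UTC (Aug 18).
Add 2 hours 5 minutes layover in Halifax → 5:59 AM UTC.
Add 12 hours and 43 minutes leg 3 → 6:42 PM UTC.
Add 5 hours and 23 minutes layover in Ravensport → 12:05 AM UTC (Aug 19).
Add 8 hours 5 minutes leg 4 → 8:10 AM UTC.
Lagos is UTC+1:00, so local arrival = 8:10 AM + 1:00 = 9:10 AM on Aug 19.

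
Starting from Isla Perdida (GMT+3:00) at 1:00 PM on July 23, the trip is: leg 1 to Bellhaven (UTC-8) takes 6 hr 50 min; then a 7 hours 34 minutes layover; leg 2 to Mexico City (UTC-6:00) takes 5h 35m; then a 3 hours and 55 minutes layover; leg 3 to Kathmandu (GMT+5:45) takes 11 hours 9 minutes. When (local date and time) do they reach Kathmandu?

2:48 AM on July 25

Convert departure to UTC: 1:00 PM − 3:00 = 10:00 AM UTC on Jul 23.
Add 6 hours and 50 minutes leg 1 → 4:50 PM UTC.
Add 7 hours and 34 minutes layover in Bellhaven → 12:24 AM UTC (Jul 24).
Add 5 hours and 35 minutes leg 2 → 5:59 AM UTC.
Add 3 hours and 55 minutes layover in Mexico City → 9:54 AM UTC.
Add 11 hours and 9 minutes leg 3 → 9:03 PM UTC.
Kathmandu is UTC+5:45, so local arrival = 9:03 PM + 5:45 = 2:48 AM on Jul 25.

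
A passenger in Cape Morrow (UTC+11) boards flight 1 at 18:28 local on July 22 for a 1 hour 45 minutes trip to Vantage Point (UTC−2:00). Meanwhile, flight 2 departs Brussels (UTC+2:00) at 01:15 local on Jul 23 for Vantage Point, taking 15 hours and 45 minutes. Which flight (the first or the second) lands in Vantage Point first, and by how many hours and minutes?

Flight 1 in UTC: 18:28 − 11:00 = 07:28 on Jul 22.
+1 hour and 45 minutes → arrive 09:13 UTC on Jul 22.
Flight 2 in UTC: 01:15 − 2:00 = 23:15 on Jul 22.
+15 hours 45 minutes → arrive 15:00 UTC on Jul 23.
Flight 1 lands earlier by 29 hours 47 minutes.

the first, by 29 hours 47 minutes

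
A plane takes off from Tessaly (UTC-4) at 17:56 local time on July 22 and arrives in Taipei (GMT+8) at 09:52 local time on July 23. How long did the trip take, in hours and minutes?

3 hours 56 minutes

Departure in UTC: 17:56 + 4:00 = 21:56 on Jul 22.
Arrival in UTC: 09:52 − 8:00 = 01:52 on Jul 23.
Elapsed = 01:52 − 21:56 (+1 day) = 3 hours 56 minutes.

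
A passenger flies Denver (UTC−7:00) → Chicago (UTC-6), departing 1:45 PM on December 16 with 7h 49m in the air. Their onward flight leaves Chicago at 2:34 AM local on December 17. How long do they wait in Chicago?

4 hours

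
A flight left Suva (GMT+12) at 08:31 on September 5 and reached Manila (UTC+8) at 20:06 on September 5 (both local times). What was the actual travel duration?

Departure in UTC: 08:31 − 12:00 = 20:31 on Sep 4.
Arrival in UTC: 20:06 − 8:00 = 12:06 on Sep 5.
Elapsed = 12:06 − 20:31 (+1 day) = 15 hours 35 minutes.

15 hours 35 minutes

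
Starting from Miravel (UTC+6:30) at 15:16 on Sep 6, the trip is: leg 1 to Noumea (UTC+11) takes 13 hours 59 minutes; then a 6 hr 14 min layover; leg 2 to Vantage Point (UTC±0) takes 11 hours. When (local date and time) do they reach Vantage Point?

Convert departure to UTC: 15:16 − 6:30 = 08:46 UTC on Sep 6.
Add 13 hours 59 minutes leg 1 → 22:45 UTC.
Add 6 hours 14 minutes layover in Noumea → 04:59 UTC (Sep 7).
Add 11 hours leg 2 → 15:59 UTC.
Vantage Point is UTC+0, so local arrival is the same: 15:59 on Sep 7.

15:59 on September 7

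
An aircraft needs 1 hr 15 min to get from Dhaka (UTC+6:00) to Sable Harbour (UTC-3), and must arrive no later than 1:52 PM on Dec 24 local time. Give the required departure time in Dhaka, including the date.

Target arrival in UTC: 1:52 PM + 3:00 = 4:52 PM on Dec 24.
Subtract 1 hour 15 minutes → departure 3:37 PM UTC on Dec 24.
Dhaka is UTC+6:00: 3:37 PM + 6:00 = 9:37 PM on Dec 24.

9:37 PM on December 24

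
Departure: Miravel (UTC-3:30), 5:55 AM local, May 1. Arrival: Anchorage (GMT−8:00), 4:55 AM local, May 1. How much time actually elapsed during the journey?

Departure in UTC: 5:55 AM + 3:30 = 9:25 AM on May 1.
Arrival in UTC: 4:55 AM + 8:00 = 12:55 PM on May 1.
Elapsed = 12:55 PM − 9:25 AM = 3 hours 30 minutes.

3 hours 30 minutes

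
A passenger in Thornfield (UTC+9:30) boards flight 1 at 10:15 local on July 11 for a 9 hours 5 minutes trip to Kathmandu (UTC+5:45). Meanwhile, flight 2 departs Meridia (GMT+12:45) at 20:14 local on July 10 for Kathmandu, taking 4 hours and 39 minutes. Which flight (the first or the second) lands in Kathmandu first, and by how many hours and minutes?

Flight 1 in UTC: 10:15 − 9:30 = 00:45 on Jul 11.
+9 hours 5 minutes → arrive 09:50 UTC on Jul 11.
Flight 2 in UTC: 20:14 − 12:45 = 07:29 on Jul 10.
+4 hours 39 minutes → arrive 12:08 UTC on Jul 10.
Flight 2 lands earlier by 21 hours 42 minutes.

the second, by 21 hours 42 minutes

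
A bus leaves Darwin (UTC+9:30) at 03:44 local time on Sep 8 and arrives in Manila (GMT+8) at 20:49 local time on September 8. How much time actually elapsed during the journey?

18 hours 35 minutes

Manila is 1:30 behind Darwin.
Clock-face elapsed time (ignoring zones) is 17 hours 5 minutes.
Actual elapsed = 17 hours 5 minutes + 1:30 = 18 hours 35 minutes.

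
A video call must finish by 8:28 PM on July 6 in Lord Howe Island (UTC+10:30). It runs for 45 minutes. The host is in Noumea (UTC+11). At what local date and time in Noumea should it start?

8:13 PM on July 6

Target end time in UTC: 8:28 PM − 10:30 = 9:58 AM on Jul 6.
Subtract 45 minutes → start 9:13 AM UTC on Jul 6.
Noumea is UTC+11:00: 9:13 AM + 11:00 = 8:13 PM on Jul 6.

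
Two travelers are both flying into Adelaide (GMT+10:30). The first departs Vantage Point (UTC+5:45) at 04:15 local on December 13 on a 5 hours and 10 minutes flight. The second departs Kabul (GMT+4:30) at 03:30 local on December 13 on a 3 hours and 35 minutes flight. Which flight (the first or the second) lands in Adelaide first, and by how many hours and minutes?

Flight 1 in UTC: 04:15 − 5:45 = 22:30 on Dec 12.
+5 hours 10 minutes → arrive 03:40 UTC on Dec 13.
Flight 2 in UTC: 03:30 − 4:30 = 23:00 on Dec 12.
+3 hours 35 minutes → arrive 02:35 UTC on Dec 13.
Flight 2 lands earlier by 1 hour 5 minutes.

the second, by 1 hour 5 minutes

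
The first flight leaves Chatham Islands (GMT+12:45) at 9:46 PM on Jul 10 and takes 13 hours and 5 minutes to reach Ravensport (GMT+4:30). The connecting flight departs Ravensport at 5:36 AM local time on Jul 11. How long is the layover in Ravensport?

Convert departure to UTC: 9:46 PM − 12:45 = 9:01 AM UTC on Jul 10.
Add 13 hours 5 minutes flight time → 10:06 PM UTC.
Ravensport is UTC+4:30, so local arrival = 10:06 PM + 4:30 = 2:36 AM on Jul 11.
Layover = 5:36 AM − 2:36 AM = 3 hours.

3 hours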